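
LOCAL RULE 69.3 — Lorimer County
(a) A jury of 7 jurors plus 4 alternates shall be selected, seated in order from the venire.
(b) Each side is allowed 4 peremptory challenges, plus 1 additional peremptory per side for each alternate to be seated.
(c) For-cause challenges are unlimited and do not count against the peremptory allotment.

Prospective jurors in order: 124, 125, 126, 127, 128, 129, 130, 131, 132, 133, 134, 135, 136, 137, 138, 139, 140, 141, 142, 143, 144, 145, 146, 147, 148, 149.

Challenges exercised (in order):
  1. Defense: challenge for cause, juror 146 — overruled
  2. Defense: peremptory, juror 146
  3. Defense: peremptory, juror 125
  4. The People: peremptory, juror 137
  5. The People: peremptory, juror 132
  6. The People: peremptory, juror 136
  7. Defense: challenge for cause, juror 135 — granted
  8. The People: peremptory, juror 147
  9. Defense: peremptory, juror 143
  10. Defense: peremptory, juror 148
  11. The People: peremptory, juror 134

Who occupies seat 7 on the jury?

Removed: #125, #132, #134, #135, #136, #137, #143, #146, #147, #148.
Seating in order: seats 1–7 → #124, #126, #127, #128, #129, #130, #131; alternates → #133, #138, #139, #140.
So seat 7 is #131.

131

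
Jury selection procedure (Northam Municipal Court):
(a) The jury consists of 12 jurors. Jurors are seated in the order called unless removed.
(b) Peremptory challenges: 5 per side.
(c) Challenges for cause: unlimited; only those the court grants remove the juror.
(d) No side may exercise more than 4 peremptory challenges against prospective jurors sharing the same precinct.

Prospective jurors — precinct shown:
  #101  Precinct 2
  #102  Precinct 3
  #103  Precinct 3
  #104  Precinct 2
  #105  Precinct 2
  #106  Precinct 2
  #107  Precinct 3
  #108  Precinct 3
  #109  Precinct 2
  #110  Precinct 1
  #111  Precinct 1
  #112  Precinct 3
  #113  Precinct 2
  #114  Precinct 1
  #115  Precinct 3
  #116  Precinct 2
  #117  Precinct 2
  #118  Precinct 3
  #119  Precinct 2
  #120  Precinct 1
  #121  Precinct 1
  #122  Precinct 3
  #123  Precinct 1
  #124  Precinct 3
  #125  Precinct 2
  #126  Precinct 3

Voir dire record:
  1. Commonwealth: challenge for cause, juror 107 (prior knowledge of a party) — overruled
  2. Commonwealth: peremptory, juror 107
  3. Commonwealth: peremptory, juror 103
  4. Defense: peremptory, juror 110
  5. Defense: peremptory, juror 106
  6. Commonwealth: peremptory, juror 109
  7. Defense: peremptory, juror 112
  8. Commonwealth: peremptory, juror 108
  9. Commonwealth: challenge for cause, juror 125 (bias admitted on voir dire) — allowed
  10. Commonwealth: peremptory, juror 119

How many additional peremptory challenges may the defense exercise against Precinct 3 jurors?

2

Defense peremptories so far: #110, #106, #112 — 3 of 5 used, 2 left overall.
Against Precinct 3: #112 — 1 used; per-precinct cap 4 leaves 3.
Binding limit: min(2, 3) = 2.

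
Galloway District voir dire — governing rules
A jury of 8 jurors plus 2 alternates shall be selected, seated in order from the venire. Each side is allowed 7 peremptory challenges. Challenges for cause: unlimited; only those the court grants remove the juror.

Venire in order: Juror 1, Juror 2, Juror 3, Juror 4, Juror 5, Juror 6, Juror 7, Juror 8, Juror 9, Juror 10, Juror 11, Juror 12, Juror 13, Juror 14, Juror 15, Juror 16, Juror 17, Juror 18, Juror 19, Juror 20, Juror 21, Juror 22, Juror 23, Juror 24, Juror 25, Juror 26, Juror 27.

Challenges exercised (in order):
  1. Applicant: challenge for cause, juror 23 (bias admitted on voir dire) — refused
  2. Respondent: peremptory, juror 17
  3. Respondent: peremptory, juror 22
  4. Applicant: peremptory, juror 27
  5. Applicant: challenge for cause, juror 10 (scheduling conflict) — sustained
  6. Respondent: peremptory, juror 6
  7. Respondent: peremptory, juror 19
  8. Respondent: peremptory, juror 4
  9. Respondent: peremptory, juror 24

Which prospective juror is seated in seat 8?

11

Removed: #4, #6, #10, #17, #19, #22, #24, #27. (#23 stays — for-cause denied.)
Seating in order: seats 1–8 → #1, #2, #3, #5, #7, #8, #9, #11; alternates → #12, #13.
So seat 8 is #11.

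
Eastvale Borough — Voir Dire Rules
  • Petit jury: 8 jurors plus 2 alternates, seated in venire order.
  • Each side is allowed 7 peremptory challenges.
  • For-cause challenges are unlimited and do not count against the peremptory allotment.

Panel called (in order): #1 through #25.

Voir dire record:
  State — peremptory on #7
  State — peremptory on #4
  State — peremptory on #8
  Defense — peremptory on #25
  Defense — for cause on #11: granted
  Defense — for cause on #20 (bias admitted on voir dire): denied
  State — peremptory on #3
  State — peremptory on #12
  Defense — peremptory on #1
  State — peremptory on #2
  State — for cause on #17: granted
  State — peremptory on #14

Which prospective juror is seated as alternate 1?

Removed: #1, #2, #3, #4, #7, #8, #11, #12, #14, #17, #25. (#20 stays — for-cause denied.)
Seating in order: seats 1–8 → #5, #6, #9, #10, #13, #15, #16, #18; alternates → #19, #20.
So alternate 1 is #19.

19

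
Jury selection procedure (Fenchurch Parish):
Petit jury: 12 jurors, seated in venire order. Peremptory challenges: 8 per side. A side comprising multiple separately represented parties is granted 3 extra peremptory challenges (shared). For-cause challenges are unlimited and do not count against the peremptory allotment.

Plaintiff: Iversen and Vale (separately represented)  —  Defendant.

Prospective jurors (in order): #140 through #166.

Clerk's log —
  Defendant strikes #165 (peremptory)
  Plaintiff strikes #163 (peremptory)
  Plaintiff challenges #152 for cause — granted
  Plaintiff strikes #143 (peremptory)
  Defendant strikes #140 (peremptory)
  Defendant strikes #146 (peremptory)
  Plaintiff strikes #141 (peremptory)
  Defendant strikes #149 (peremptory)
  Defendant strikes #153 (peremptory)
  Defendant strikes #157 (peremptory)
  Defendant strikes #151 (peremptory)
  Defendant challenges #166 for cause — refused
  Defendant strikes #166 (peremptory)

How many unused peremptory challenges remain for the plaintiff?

8

Plaintiff allotment: 8 base + 3 multi-party = 11.
Plaintiff peremptories used: #163, #143, #141 — 3 (the for-cause on #152 doesn't count).
Remaining: 11 − 3 = 8.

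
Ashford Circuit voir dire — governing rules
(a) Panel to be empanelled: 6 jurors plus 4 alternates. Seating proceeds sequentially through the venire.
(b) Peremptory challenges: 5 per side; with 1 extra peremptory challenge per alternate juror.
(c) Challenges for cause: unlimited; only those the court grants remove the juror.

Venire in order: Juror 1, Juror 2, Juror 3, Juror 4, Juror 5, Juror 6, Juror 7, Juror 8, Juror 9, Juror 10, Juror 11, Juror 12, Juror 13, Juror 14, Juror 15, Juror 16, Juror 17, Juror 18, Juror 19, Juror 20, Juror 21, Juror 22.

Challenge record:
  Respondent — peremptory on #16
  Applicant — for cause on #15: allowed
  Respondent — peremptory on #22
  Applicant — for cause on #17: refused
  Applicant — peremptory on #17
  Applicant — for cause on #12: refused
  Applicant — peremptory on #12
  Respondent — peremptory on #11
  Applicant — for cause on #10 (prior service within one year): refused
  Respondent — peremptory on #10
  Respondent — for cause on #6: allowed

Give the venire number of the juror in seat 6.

Removed: #6, #10, #11, #12, #15, #16, #17, #22.
Seating in order: seats 1–6 → #1, #2, #3, #4, #5, #7; alternates → #8, #9, #13, #14.
So seat 6 is #7.

7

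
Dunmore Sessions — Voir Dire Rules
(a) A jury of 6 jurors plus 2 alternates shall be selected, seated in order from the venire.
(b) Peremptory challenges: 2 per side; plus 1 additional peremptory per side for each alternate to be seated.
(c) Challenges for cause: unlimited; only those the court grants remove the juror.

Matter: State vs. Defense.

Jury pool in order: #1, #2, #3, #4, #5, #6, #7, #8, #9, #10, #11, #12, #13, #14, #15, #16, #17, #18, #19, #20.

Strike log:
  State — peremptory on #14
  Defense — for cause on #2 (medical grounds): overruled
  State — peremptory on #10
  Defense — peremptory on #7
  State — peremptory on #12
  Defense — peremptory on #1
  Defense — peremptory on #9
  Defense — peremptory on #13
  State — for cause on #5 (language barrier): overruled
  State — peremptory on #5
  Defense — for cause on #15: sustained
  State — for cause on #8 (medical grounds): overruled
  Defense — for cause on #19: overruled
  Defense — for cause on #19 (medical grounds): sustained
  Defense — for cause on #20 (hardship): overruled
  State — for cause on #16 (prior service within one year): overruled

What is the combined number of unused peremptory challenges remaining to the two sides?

State allotment: 2 base + 1 × 2 alternates = 4. Defense allotment: 2 base + 1 × 2 alternates = 4.
State peremptories used: #14, #10, #12, #5 — 4 (for-cause on #5, #8, #16 don't count).
Defense peremptories used: #7, #1, #9, #13 — 4 (for-cause on #2, #15, #19, #19, #20 don't count).
Remaining: (4 − 4) + (4 − 4) = 0.

0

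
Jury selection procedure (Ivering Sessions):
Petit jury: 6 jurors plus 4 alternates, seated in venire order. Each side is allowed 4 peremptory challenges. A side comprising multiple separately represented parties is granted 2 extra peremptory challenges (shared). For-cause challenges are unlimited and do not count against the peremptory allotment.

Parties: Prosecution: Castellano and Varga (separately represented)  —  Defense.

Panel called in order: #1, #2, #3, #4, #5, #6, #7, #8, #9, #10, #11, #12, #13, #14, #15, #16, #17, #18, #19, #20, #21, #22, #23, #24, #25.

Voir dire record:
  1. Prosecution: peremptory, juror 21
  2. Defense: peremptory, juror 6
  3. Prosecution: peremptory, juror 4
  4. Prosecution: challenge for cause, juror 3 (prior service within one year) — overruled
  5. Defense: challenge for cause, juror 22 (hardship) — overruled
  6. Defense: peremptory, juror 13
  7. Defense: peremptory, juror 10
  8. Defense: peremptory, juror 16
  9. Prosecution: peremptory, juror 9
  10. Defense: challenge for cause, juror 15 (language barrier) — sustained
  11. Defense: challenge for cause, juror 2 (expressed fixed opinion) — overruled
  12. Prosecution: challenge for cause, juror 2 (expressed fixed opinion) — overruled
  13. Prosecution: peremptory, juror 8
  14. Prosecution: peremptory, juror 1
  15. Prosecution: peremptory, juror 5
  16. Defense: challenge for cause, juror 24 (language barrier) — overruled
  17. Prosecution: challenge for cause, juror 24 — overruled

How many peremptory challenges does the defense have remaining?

Defense allotment: 4.
Defense peremptories used: #6, #13, #10, #16 — 4 (for-cause on #22, #15, #2, #24 don't count).
Remaining: 4 − 4 = 0.

0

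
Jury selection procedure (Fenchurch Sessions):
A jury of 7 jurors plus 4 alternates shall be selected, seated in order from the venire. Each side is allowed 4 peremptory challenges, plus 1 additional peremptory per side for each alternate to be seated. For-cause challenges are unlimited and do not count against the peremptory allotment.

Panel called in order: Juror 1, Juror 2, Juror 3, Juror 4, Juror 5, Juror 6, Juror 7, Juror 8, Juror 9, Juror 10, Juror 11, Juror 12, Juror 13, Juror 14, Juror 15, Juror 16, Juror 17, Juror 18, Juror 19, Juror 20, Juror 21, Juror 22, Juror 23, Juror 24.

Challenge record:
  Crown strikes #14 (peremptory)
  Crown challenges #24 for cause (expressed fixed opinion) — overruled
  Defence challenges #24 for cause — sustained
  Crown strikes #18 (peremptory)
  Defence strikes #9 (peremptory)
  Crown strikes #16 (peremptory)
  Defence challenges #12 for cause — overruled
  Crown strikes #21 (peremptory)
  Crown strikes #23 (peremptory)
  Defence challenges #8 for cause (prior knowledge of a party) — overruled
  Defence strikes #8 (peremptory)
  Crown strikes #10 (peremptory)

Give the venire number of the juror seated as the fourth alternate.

Removed: #8, #9, #10, #14, #16, #18, #21, #23, #24. (#12 stays — for-cause denied.)
Seating in order: seats 1–7 → #1, #2, #3, #4, #5, #6, #7; alternates → #11, #12, #13, #15.
So alternate 4 is #15.

15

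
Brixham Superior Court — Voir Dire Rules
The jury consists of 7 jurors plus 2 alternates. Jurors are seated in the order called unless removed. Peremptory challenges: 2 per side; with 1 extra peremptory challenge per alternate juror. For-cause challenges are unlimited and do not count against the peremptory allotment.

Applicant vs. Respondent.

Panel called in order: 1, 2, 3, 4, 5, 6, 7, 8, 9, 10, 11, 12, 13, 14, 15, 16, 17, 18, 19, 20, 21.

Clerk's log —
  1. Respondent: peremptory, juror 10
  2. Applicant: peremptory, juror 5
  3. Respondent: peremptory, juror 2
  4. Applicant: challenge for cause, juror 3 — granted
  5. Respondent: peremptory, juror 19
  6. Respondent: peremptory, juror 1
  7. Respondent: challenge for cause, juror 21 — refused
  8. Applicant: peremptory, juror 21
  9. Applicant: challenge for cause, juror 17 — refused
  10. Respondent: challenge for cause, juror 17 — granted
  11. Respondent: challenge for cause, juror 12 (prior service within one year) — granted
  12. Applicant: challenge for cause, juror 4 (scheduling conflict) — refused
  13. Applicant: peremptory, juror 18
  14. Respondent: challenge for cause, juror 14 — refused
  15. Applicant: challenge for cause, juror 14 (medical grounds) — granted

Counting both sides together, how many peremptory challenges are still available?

Applicant allotment: 2 base + 1 × 2 alternates = 4. Respondent allotment: 2 base + 1 × 2 alternates = 4.
Applicant peremptories used: #5, #21, #18 — 3 (for-cause on #3, #17, #4, #14 don't count).
Respondent peremptories used: #10, #2, #19, #1 — 4 (for-cause on #21, #17, #12, #14 don't count).
Remaining: (4 − 3) + (4 − 4) = 1.

1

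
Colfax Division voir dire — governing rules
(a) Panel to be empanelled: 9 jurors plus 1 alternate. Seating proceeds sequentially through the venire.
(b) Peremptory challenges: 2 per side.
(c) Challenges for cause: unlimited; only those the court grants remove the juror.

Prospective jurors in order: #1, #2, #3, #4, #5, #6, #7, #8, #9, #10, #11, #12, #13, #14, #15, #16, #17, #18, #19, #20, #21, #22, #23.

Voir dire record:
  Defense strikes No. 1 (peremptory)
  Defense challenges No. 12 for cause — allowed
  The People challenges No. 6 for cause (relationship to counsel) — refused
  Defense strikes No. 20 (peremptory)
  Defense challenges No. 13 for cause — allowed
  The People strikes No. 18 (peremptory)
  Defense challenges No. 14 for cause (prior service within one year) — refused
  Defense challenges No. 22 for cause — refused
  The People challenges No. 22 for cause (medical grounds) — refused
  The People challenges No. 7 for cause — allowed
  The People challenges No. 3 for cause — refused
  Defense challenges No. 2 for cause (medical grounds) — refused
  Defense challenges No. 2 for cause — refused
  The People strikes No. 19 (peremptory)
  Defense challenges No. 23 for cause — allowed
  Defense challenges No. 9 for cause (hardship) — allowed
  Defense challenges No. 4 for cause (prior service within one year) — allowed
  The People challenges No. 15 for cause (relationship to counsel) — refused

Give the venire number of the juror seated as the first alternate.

16

Removed: #1, #4, #7, #9, #12, #13, #18, #19, #20, #23. (#2, #3, #6, #14, #15, #22 stay — for-cause denied.)
Seating in order: seats 1–9 → #2, #3, #5, #6, #8, #10, #11, #14, #15; alternates → #16.
So alternate 1 is #16.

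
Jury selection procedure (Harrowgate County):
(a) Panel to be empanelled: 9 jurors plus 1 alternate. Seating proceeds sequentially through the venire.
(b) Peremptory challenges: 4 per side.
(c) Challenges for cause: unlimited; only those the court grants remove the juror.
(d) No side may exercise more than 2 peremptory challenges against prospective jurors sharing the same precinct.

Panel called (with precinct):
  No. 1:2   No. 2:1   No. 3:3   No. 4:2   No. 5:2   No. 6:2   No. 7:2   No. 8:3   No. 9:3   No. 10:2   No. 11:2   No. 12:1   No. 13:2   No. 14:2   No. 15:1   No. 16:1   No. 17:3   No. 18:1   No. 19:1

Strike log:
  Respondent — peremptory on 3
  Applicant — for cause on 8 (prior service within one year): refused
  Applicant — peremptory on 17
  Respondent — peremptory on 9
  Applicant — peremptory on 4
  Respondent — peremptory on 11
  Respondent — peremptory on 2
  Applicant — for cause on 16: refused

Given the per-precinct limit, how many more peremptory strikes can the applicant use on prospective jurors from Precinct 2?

1

Applicant peremptories so far: #17, #4 — 2 of 4 used, 2 left overall.
Against Precinct 2: #4 — 1 used; per-precinct cap 2 leaves 1.
Binding limit: min(2, 1) = 1.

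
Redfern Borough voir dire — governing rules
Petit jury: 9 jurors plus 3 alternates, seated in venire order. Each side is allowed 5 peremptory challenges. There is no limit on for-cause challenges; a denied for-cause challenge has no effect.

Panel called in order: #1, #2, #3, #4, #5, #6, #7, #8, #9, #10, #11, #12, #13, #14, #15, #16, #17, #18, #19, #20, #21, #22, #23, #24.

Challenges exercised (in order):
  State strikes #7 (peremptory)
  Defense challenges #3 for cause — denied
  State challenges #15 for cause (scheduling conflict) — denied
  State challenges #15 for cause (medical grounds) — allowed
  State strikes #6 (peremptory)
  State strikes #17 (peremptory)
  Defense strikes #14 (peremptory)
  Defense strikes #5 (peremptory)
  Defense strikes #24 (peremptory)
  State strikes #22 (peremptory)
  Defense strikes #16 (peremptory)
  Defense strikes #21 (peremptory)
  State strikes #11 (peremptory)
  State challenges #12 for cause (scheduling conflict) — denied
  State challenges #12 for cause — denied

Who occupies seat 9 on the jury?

Removed: #5, #6, #7, #11, #14, #15, #16, #17, #21, #22, #24. (#3, #12 stay — for-cause denied.)
Seating in order: seats 1–9 → #1, #2, #3, #4, #8, #9, #10, #12, #13; alternates → #18, #19, #20.
So seat 9 is #13.

13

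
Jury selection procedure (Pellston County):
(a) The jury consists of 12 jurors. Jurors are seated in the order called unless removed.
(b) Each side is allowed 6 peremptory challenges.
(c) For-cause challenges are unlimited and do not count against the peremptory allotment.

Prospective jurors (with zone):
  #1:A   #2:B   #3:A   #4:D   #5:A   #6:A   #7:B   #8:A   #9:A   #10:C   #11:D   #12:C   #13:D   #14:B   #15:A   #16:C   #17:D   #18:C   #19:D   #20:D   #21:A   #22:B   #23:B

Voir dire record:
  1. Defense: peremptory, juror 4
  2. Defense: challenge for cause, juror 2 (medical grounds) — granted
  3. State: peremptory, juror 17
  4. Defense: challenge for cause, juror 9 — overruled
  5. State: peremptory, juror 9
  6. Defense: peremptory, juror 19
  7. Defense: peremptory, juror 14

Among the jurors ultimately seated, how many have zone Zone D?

Removed: #2, #4, #9, #14, #17, #19.
Seated jurors 1–12: #1, #3, #5, #6, #7, #8, #10, #11, #12, #13, #15, #16.
Of those, in Zone D: #11, #13 → 2.

2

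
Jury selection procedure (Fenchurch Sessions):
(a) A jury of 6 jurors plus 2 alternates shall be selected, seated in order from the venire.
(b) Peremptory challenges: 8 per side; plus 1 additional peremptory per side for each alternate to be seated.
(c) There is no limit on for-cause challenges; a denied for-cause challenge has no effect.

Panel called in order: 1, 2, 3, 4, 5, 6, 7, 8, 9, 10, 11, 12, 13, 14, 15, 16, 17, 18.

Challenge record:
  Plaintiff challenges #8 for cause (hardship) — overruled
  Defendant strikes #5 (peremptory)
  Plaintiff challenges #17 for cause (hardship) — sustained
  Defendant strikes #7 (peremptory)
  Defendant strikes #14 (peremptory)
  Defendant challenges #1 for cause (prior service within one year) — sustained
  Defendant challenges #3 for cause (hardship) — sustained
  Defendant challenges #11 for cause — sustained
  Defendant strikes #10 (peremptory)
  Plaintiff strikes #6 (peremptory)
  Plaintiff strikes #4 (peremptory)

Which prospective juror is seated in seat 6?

Removed: #1, #3, #4, #5, #6, #7, #10, #11, #14, #17. (#8 stays — for-cause denied.)
Filling seats in venire order through position 6: #2, #8, #9, #12, #13, #15.
So seat 6 is #15.

15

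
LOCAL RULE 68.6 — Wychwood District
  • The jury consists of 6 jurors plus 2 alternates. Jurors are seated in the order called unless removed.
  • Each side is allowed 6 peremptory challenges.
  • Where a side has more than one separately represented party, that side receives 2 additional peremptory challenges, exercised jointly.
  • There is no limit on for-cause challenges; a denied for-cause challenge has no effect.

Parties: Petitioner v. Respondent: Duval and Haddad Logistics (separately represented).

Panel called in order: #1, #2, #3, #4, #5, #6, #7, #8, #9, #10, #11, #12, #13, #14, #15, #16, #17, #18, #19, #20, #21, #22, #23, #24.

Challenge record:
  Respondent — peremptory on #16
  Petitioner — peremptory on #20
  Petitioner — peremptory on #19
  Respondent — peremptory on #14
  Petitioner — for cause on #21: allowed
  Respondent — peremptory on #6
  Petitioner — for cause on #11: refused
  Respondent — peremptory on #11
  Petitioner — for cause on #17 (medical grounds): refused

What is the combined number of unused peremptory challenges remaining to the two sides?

8

Petitioner allotment: 6. Respondent allotment: 6 base + 2 multi-party = 8.
Petitioner peremptories used: #20, #19 — 2 (for-cause on #21, #11, #17 don't count).
Respondent peremptories used: #16, #14, #6, #11 — 4.
Remaining: (6 − 2) + (8 − 4) = 8.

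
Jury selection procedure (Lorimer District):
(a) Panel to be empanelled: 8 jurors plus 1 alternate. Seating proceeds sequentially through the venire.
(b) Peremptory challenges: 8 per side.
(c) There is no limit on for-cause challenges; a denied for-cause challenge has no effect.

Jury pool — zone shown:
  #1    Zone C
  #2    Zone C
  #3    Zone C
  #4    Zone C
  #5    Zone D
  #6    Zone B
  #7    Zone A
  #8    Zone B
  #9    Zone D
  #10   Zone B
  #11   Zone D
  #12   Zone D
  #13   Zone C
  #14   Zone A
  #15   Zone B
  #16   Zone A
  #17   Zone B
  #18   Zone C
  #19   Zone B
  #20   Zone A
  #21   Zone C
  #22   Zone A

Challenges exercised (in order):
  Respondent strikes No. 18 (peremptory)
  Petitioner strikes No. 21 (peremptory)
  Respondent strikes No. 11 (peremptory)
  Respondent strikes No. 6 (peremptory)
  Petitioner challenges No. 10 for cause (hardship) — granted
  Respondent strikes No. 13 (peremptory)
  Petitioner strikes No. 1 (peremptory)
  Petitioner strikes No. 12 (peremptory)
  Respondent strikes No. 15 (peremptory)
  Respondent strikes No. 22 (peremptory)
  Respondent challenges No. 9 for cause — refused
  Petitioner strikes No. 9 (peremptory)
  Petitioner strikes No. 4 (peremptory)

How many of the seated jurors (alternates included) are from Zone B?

3

Removed: #1, #4, #6, #9, #10, #11, #12, #13, #15, #18, #21, #22.
Seated (9 incl. alternates): #2, #3, #5, #7, #8, #14, #16, #17, #19.
Of those, in Zone B: #8, #17, #19 → 3.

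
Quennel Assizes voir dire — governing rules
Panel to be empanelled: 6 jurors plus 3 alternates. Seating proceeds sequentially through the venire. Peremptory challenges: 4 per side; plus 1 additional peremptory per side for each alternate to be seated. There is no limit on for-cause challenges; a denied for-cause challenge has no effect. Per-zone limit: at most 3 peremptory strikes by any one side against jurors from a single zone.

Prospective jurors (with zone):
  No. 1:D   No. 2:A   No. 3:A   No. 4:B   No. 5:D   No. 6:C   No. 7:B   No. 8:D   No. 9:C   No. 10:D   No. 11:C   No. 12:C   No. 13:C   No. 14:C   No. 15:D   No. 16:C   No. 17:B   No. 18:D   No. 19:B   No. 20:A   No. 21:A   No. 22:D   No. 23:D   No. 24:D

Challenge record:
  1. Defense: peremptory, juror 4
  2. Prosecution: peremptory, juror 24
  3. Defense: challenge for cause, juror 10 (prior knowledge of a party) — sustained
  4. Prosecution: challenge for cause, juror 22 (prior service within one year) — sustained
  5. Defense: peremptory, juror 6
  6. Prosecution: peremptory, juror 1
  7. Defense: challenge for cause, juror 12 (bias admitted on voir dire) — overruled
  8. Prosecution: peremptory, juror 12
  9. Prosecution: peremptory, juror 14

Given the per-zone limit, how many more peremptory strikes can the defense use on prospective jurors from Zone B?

2

Defense peremptories so far: #4, #6 — 2 of 7 used, 5 left overall.
Against Zone B: #4 — 1 used; per-zone cap 3 leaves 2.
Binding limit: min(5, 2) = 2.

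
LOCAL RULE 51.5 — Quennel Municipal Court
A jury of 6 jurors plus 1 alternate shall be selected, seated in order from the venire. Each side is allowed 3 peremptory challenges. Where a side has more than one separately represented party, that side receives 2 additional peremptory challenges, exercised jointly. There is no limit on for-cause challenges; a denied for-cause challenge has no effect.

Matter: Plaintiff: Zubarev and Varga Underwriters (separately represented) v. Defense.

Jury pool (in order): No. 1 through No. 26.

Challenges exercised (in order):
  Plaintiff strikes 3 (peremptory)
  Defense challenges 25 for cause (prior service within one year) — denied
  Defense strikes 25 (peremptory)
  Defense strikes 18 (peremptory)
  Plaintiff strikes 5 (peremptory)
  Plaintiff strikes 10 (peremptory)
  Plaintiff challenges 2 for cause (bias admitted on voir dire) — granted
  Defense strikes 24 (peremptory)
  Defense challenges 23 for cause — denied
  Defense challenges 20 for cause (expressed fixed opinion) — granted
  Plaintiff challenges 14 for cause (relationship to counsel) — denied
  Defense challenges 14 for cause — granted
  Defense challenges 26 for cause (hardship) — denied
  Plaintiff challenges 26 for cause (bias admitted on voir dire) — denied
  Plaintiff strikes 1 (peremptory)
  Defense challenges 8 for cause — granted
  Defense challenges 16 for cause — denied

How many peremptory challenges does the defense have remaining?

Defense allotment: 3.
Defense peremptories used: #25, #18, #24 — 3 (for-cause on #25, #23, #20, #14, #26, #8, #16 don't count).
Remaining: 3 − 3 = 0.

0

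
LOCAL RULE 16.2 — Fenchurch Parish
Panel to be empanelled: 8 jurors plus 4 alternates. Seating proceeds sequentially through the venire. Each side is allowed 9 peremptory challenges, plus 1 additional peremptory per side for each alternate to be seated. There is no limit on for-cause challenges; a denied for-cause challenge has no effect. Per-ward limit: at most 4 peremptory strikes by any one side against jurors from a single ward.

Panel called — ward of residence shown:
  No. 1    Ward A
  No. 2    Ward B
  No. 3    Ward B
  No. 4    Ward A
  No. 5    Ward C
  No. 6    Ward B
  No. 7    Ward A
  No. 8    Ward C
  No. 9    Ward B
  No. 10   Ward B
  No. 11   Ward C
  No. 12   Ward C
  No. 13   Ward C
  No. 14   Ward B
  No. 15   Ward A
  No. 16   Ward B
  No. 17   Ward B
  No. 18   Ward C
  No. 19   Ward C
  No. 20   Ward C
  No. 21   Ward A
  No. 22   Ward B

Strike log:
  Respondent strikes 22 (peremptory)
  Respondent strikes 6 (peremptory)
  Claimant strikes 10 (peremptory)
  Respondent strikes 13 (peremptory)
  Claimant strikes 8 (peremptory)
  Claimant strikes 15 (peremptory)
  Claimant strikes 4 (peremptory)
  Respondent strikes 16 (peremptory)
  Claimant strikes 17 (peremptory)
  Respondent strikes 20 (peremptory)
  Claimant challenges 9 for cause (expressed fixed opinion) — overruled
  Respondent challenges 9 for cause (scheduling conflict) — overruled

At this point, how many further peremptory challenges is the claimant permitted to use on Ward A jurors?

2

Claimant peremptories so far: #10, #8, #15, #4, #17 — 5 of 13 used, 8 left overall.
Against Ward A: #15, #4 — 2 used; per-ward cap 4 leaves 2.
Binding limit: min(8, 2) = 2.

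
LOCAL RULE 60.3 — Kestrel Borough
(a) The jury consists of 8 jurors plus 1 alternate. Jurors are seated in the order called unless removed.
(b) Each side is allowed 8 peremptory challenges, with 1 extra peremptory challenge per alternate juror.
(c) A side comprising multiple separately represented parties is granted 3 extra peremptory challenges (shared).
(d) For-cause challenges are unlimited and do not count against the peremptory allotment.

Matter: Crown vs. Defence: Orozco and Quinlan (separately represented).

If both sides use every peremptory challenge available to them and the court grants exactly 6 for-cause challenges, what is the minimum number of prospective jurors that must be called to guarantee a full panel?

36

Seats to fill: 8 + 1 alternates = 9.
Peremptories — Crown: 8 + 1×1 = 9; Defence: 8 + 1×1 + 3 = 12; total 21.
For-cause removals: 6.
Minimum venire: 9 + 21 + 6 = 36.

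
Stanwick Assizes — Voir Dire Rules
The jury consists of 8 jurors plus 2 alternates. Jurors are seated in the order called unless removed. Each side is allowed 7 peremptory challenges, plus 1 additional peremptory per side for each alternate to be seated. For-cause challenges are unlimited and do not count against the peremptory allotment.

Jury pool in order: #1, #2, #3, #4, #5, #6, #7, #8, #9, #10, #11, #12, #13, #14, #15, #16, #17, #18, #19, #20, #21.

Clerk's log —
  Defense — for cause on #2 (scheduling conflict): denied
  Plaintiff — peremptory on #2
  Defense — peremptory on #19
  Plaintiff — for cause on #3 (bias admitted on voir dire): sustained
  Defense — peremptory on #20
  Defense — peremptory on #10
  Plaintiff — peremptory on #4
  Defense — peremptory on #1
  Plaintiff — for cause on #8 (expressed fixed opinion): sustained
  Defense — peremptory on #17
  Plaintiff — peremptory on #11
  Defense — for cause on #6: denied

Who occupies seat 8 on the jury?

15

Removed: #1, #2, #3, #4, #8, #10, #11, #17, #19, #20. (#6 stays — for-cause denied.)
Seating in order: seats 1–8 → #5, #6, #7, #9, #12, #13, #14, #15; alternates → #16, #18.
So seat 8 is #15.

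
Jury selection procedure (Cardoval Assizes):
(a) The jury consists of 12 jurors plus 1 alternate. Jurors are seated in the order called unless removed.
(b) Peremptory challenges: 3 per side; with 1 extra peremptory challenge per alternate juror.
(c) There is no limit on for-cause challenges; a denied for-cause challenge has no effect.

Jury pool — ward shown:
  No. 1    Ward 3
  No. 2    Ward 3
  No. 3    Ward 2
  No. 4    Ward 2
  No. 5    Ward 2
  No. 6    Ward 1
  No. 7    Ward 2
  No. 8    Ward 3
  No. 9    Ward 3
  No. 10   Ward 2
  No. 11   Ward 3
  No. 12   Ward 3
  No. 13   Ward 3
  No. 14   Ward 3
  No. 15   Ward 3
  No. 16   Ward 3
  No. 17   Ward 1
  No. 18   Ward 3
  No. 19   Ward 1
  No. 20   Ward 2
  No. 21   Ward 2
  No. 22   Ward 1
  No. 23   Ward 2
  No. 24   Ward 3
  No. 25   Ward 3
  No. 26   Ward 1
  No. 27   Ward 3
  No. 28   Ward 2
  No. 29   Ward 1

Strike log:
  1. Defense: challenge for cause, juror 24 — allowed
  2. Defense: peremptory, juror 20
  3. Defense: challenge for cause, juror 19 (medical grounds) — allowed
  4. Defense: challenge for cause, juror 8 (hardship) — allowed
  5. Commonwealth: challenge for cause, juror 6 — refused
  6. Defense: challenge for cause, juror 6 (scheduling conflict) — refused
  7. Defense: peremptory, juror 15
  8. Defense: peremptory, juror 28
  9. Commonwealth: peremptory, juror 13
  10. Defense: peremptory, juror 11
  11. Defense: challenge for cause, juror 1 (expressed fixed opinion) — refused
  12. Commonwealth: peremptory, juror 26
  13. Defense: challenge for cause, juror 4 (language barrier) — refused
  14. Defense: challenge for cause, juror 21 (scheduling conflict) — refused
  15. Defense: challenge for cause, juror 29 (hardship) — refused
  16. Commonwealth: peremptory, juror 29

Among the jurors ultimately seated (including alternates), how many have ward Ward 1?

Removed: #8, #11, #13, #15, #19, #20, #24, #26, #28, #29.
Seated (13 incl. alternates): #1, #2, #3, #4, #5, #6, #7, #9, #10, #12, #14, #16, #17.
Of those, in Ward 1: #6, #17 → 2.

2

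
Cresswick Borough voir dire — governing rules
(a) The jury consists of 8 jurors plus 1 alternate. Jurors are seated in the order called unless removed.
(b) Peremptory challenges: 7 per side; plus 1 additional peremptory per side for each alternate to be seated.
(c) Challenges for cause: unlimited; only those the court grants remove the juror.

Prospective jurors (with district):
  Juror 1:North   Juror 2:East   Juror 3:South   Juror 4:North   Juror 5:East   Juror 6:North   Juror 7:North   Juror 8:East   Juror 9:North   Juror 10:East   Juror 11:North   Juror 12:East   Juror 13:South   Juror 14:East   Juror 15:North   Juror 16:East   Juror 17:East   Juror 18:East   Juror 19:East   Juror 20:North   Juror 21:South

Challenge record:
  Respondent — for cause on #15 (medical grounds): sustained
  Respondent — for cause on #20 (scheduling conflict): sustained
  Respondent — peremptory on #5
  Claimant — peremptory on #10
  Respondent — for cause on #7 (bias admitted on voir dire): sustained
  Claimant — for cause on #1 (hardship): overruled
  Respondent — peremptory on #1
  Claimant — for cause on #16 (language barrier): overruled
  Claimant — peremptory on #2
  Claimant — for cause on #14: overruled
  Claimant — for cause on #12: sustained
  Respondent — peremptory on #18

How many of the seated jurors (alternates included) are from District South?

2

Removed: #1, #2, #5, #7, #10, #12, #15, #18, #20.
Seated (9 incl. alternates): #3, #4, #6, #8, #9, #11, #13, #14, #16.
Of those, in District South: #3, #13 → 2.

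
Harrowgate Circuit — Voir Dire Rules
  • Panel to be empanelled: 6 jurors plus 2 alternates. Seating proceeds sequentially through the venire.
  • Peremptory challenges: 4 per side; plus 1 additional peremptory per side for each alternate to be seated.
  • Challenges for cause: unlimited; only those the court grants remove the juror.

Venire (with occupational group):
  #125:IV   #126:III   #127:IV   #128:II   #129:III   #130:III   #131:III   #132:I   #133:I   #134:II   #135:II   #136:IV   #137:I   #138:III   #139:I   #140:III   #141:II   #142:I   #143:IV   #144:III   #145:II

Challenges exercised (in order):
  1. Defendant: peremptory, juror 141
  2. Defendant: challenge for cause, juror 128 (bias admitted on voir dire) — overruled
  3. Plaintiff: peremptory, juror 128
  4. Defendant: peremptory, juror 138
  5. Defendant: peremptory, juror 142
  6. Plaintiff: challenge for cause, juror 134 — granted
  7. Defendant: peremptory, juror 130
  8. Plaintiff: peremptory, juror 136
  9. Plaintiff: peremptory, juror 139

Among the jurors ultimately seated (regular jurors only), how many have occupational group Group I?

1

Removed: #128, #130, #134, #136, #138, #139, #141, #142.
Seated jurors 1–6: #125, #126, #127, #129, #131, #132 (alternates #133, #135 not counted).
Of those, in Group I: #132 → 1.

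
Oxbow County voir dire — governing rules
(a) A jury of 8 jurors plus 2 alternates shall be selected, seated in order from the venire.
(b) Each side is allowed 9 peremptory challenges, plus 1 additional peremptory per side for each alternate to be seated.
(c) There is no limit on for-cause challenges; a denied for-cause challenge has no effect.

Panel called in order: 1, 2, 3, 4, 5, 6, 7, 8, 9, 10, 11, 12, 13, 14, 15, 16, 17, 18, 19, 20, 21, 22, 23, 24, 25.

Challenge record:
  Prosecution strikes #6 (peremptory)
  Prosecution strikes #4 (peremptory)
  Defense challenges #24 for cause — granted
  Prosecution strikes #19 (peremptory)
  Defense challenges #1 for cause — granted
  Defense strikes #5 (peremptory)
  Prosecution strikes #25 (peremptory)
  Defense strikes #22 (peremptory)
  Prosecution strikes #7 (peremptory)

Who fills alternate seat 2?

Removed: #1, #4, #5, #6, #7, #19, #22, #24, #25.
Filling seats in venire order through position 10: #2, #3, #8, #9, #10, #11, #12, #13, #14, #15.
So alternate 2 is #15.

15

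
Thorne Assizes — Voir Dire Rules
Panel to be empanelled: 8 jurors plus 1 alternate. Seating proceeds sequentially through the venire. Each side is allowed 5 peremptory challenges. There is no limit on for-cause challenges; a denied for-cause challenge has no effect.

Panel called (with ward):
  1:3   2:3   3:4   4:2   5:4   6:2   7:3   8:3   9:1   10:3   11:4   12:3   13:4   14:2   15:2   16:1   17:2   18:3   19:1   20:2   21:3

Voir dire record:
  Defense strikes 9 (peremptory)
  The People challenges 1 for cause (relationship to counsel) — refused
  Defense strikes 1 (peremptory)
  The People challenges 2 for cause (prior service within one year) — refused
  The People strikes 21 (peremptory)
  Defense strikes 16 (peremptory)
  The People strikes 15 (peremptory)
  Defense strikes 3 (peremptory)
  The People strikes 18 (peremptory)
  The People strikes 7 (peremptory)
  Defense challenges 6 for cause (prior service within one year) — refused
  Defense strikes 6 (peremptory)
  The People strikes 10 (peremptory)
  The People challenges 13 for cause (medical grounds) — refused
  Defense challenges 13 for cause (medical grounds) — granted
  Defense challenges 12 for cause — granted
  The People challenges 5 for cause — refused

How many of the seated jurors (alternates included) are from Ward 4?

Removed: #1, #3, #6, #7, #9, #10, #12, #13, #15, #16, #18, #21.
Seated (9 incl. alternates): #2, #4, #5, #8, #11, #14, #17, #19, #20.
Of those, in Ward 4: #5, #11 → 2.

2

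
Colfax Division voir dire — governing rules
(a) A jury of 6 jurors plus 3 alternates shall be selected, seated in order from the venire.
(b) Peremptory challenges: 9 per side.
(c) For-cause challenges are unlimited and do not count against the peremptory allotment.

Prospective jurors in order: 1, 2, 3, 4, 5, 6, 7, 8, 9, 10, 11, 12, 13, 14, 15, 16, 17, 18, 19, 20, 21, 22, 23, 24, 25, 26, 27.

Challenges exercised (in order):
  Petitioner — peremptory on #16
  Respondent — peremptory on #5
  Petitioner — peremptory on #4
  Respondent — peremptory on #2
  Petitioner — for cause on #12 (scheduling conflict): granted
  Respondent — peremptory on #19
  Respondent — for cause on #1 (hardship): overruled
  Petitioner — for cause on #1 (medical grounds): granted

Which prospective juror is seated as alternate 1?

Removed: #1, #2, #4, #5, #12, #16, #19.
Seating in order: seats 1–6 → #3, #6, #7, #8, #9, #10; alternates → #11, #13, #14.
So alternate 1 is #11.

11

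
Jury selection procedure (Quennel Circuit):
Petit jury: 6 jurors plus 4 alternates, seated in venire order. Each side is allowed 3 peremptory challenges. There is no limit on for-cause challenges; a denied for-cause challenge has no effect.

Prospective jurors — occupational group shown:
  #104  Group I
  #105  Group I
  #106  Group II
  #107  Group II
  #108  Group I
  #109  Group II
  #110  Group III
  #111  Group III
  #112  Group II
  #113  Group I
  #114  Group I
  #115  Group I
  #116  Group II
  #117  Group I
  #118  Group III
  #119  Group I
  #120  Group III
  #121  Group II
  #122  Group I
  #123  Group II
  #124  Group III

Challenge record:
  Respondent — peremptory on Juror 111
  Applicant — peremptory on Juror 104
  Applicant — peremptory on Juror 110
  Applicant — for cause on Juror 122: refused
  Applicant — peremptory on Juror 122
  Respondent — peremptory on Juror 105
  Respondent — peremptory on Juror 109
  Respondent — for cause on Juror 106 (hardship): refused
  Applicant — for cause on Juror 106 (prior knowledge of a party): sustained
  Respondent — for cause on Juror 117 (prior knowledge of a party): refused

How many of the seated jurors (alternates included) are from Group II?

Removed: #104, #105, #106, #109, #110, #111, #122.
Seated (10 incl. alternates): #107, #108, #112, #113, #114, #115, #116, #117, #118, #119.
Of those, in Group II: #107, #112, #116 → 3.

3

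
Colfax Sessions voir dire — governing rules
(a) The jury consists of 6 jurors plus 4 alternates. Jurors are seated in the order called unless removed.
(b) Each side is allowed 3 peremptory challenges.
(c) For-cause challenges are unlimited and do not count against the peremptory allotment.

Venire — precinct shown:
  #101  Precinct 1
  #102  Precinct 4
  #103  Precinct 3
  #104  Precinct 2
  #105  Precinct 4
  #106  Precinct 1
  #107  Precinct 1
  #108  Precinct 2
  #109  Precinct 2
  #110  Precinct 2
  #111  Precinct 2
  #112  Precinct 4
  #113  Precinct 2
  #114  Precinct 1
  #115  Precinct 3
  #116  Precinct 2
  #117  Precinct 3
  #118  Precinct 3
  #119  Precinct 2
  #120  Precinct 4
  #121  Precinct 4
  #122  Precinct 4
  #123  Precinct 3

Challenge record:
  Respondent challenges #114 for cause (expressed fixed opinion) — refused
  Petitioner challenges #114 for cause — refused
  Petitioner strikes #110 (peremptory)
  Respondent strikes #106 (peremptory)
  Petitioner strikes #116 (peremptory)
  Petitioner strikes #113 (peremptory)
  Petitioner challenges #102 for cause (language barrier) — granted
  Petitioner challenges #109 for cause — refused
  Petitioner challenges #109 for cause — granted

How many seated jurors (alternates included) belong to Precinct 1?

Removed: #102, #106, #109, #110, #113, #116.
Seated (10 incl. alternates): #101, #103, #104, #105, #107, #108, #111, #112, #114, #115.
Of those, in Precinct 1: #101, #107, #114 → 3.

3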